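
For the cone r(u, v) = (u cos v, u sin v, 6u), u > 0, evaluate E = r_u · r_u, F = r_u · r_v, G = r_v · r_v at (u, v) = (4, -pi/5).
E = 37;  F = 0;  G = 16

Partials: r_u = (cos(v), sin(v), 6), r_v = (-u*sin(v), u*cos(v), 0). As functions of (u, v):
  E = r_u · r_u = 37,
  F = r_u · r_v = 0,
  G = r_v · r_v = u^2.
Evaluating at (u, v) = (4, -pi/5): E = 37, F = 0, G = 16.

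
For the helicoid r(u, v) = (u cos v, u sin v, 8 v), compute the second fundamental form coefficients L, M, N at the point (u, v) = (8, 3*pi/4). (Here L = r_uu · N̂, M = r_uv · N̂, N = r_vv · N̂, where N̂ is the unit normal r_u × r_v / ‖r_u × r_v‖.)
L = 0;  M = -sqrt(2)/2;  N = 0

Compute the unit normal N̂(u, v) = (8*sin(v)/sqrt(u^2 + 64), -8*cos(v)/sqrt(u^2 + 64), u/sqrt(u^2 + 64)), and the second partials r_uu, r_uv, r_vv. Take dot products:
  L(u, v) = r_uu · N̂ = 0,
  M(u, v) = r_uv · N̂ = -8/sqrt(u^2 + 64),
  N(u, v) = r_vv · N̂ = 0.
Evaluating at (u, v) = (8, 3*pi/4):
  L = 0, M = -sqrt(2)/2, N = 0.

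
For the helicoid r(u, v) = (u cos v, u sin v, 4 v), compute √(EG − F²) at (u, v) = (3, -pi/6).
√(EG − F²)|_{(3, -pi/6)} = 5

E = 1, F = 0, G = u^2 + 16; EG − F² = u^2 + 16; √(EG − F²) = sqrt(u^2 + 16). At the given point: 5.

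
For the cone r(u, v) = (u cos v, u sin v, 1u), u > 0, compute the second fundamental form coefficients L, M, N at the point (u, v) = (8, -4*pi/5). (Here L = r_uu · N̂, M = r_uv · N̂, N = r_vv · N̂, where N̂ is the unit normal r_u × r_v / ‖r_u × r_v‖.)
L = 0;  M = 0;  N = 4*sqrt(2)

Compute the unit normal N̂(u, v) = (-sqrt(2)*u*cos(v)/(2*Abs(u)), -sqrt(2)*u*sin(v)/(2*Abs(u)), sqrt(2)*u/(2*Abs(u))), and the second partials r_uu, r_uv, r_vv. Take dot products:
  L(u, v) = r_uu · N̂ = 0,
  M(u, v) = r_uv · N̂ = 0,
  N(u, v) = r_vv · N̂ = sqrt(2)*u^2/(2*Abs(u)).
Evaluating at (u, v) = (8, -4*pi/5):
  L = 0, M = 0, N = 4*sqrt(2).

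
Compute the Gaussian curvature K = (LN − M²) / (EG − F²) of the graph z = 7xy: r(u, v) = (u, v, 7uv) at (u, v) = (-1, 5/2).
K = -784/2030625

Coefficients of the first fundamental form: E = 49*v^2 + 1, F = 49*u*v, G = 49*u^2 + 1.
Coefficients of the second fundamental form: L = 0, M = 7/sqrt(49*u^2 + 49*v^2 + 1), N = 0.
Assemble K = (LN − M²)/(EG − F²) = -49/(2401*u^4 + 4802*u^2*v^2 + 98*u^2 + 2401*v^4 + 98*v^2 + 1). At (u, v) = (-1, 5/2): K = -784/2030625.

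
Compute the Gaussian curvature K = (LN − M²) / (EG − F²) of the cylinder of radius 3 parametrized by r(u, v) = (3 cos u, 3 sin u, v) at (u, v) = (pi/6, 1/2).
K = 0

Coefficients of the first fundamental form: E = 9, F = 0, G = 1.
Coefficients of the second fundamental form: L = -3, M = 0, N = 0.
Assemble K = (LN − M²)/(EG − F²) = 0. At (u, v) = (pi/6, 1/2): K = 0.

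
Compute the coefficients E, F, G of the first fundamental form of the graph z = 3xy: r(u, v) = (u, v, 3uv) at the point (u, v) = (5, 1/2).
E = 13/4;  F = 45/2;  G = 226

Partials: r_u = (1, 0, 3*v), r_v = (0, 1, 3*u). As functions of (u, v):
  E = r_u · r_u = 9*v^2 + 1,
  F = r_u · r_v = 9*u*v,
  G = r_v · r_v = 9*u^2 + 1.
Evaluating at (u, v) = (5, 1/2): E = 13/4, F = 45/2, G = 226.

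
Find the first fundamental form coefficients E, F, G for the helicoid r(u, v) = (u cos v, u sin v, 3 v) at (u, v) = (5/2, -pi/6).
E = 1;  F = 0;  G = 61/4

Partials: r_u = (cos(v), sin(v), 0), r_v = (-u*sin(v), u*cos(v), 3). As functions of (u, v):
  E = r_u · r_u = 1,
  F = r_u · r_v = 0,
  G = r_v · r_v = u^2 + 9.
Evaluating at (u, v) = (5/2, -pi/6): E = 1, F = 0, G = 61/4.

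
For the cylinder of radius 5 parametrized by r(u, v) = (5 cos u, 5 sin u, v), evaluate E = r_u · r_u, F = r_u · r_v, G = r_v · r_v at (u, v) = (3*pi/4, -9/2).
E = 25;  F = 0;  G = 1

Partials: r_u = (-5*sin(u), 5*cos(u), 0), r_v = (0, 0, 1). As functions of (u, v):
  E = r_u · r_u = 25,
  F = r_u · r_v = 0,
  G = r_v · r_v = 1.
Evaluating at (u, v) = (3*pi/4, -9/2): E = 25, F = 0, G = 1.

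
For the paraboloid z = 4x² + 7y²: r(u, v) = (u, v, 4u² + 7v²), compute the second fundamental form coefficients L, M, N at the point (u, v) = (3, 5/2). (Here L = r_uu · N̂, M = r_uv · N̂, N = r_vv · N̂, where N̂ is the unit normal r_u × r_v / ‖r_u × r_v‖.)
L = 4*sqrt(1802)/901;  M = 0;  N = 7*sqrt(1802)/901

Compute the unit normal N̂(u, v) = (-8*u/sqrt(64*u^2 + 196*v^2 + 1), -14*v/sqrt(64*u^2 + 196*v^2 + 1), 1/sqrt(64*u^2 + 196*v^2 + 1)), and the second partials r_uu, r_uv, r_vv. Take dot products:
  L(u, v) = r_uu · N̂ = 8/sqrt(64*u^2 + 196*v^2 + 1),
  M(u, v) = r_uv · N̂ = 0,
  N(u, v) = r_vv · N̂ = 14/sqrt(64*u^2 + 196*v^2 + 1).
Evaluating at (u, v) = (3, 5/2):
  L = 4*sqrt(1802)/901, M = 0, N = 7*sqrt(1802)/901.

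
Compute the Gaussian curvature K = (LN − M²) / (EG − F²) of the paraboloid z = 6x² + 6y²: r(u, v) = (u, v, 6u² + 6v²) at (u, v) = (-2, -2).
K = 144/1329409

Coefficients of the first fundamental form: E = 144*u^2 + 1, F = 144*u*v, G = 144*v^2 + 1.
Coefficients of the second fundamental form: L = 12/sqrt(144*u^2 + 144*v^2 + 1), M = 0, N = 12/sqrt(144*u^2 + 144*v^2 + 1).
Assemble K = (LN − M²)/(EG − F²) = 144/(20736*u^4 + 41472*u^2*v^2 + 288*u^2 + 20736*v^4 + 288*v^2 + 1). At (u, v) = (-2, -2): K = 144/1329409.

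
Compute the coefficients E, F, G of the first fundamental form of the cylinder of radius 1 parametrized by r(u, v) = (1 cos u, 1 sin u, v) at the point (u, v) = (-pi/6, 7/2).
E = 1;  F = 0;  G = 1

Partials: r_u = (-sin(u), cos(u), 0), r_v = (0, 0, 1). As functions of (u, v):
  E = r_u · r_u = 1,
  F = r_u · r_v = 0,
  G = r_v · r_v = 1.
Evaluating at (u, v) = (-pi/6, 7/2): E = 1, F = 0, G = 1.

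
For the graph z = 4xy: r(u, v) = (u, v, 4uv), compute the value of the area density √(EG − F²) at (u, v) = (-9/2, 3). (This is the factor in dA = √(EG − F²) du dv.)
√(EG − F²)|_{(-9/2, 3)} = sqrt(469)

E = 16*v^2 + 1, F = 16*u*v, G = 16*u^2 + 1, so EG − F² = 16*u^2 + 16*v^2 + 1. Taking the positive square root: √(EG − F²) = sqrt(16*u^2 + 16*v^2 + 1). At (u, v) = (-9/2, 3): sqrt(469).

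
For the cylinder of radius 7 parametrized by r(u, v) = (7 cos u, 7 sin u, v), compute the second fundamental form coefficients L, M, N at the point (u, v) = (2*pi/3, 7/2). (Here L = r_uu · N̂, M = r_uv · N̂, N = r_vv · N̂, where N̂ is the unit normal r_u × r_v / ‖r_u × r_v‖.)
L = -7;  M = 0;  N = 0

Compute the unit normal N̂(u, v) = (cos(u), sin(u), 0), and the second partials r_uu, r_uv, r_vv. Take dot products:
  L(u, v) = r_uu · N̂ = -7,
  M(u, v) = r_uv · N̂ = 0,
  N(u, v) = r_vv · N̂ = 0.
Evaluating at (u, v) = (2*pi/3, 7/2):
  L = -7, M = 0, N = 0.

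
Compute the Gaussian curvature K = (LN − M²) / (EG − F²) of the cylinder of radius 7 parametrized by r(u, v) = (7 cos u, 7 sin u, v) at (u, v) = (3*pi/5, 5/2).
K = 0

Coefficients of the first fundamental form: E = 49, F = 0, G = 1.
Coefficients of the second fundamental form: L = -7, M = 0, N = 0.
Assemble K = (LN − M²)/(EG − F²) = 0. At (u, v) = (3*pi/5, 5/2): K = 0.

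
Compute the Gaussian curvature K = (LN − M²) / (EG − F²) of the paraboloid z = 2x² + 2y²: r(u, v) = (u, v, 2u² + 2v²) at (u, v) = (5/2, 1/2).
K = 16/11025

Coefficients of the first fundamental form: E = 16*u^2 + 1, F = 16*u*v, G = 16*v^2 + 1.
Coefficients of the second fundamental form: L = 4/sqrt(16*u^2 + 16*v^2 + 1), M = 0, N = 4/sqrt(16*u^2 + 16*v^2 + 1).
Assemble K = (LN − M²)/(EG − F²) = 16/(256*u^4 + 512*u^2*v^2 + 32*u^2 + 256*v^4 + 32*v^2 + 1). At (u, v) = (5/2, 1/2): K = 16/11025.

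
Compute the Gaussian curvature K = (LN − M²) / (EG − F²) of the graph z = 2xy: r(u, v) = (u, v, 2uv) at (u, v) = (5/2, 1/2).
K = -4/729

Coefficients of the first fundamental form: E = 4*v^2 + 1, F = 4*u*v, G = 4*u^2 + 1.
Coefficients of the second fundamental form: L = 0, M = 2/sqrt(4*u^2 + 4*v^2 + 1), N = 0.
Assemble K = (LN − M²)/(EG − F²) = -4/(16*u^4 + 32*u^2*v^2 + 8*u^2 + 16*v^4 + 8*v^2 + 1). At (u, v) = (5/2, 1/2): K = -4/729.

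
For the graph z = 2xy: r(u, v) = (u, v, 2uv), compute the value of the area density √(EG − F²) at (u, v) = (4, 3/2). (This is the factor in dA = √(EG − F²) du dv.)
√(EG − F²)|_{(4, 3/2)} = sqrt(74)

E = 4*v^2 + 1, F = 4*u*v, G = 4*u^2 + 1, so EG − F² = 4*u^2 + 4*v^2 + 1. Taking the positive square root: √(EG − F²) = sqrt(4*u^2 + 4*v^2 + 1). At (u, v) = (4, 3/2): sqrt(74).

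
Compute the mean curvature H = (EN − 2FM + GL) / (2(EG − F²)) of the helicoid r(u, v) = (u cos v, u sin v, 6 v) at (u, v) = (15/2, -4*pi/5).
H = 0

With E = 1, F = 0, G = u^2 + 36, L = 0, M = -6/sqrt(u^2 + 36), N = 0, assemble
  H = (EN − 2FM + GL) / (2(EG − F²)) = 0.
At (u, v) = (15/2, -4*pi/5): H = 0.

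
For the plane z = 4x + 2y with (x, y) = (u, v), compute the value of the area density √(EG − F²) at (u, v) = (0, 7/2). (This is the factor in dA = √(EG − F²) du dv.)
√(EG − F²)|_{(0, 7/2)} = sqrt(21)

E = 17, F = 8, G = 5, so EG − F² = 21. Taking the positive square root: √(EG − F²) = sqrt(21). At (u, v) = (0, 7/2): sqrt(21).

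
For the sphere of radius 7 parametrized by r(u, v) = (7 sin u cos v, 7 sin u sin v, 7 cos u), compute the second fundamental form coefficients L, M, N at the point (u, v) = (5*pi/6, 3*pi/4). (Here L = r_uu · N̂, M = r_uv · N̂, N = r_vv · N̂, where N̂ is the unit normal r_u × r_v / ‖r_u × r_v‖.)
L = -7;  M = 0;  N = -7/4

Compute the unit normal N̂(u, v) = (sin(u)^2*cos(v)/Abs(sin(u)), sin(u)^2*sin(v)/Abs(sin(u)), sin(2*u)/(2*Abs(sin(u)))), and the second partials r_uu, r_uv, r_vv. Take dot products:
  L(u, v) = r_uu · N̂ = -7*sin(u)/Abs(sin(u)),
  M(u, v) = r_uv · N̂ = 0,
  N(u, v) = r_vv · N̂ = -7*sin(u)^3/Abs(sin(u)).
Evaluating at (u, v) = (5*pi/6, 3*pi/4):
  L = -7, M = 0, N = -7/4.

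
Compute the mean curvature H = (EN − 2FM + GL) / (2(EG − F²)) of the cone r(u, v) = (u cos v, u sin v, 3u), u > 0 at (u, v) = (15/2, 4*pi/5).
H = sqrt(10)/50

With E = 10, F = 0, G = u^2, L = 0, M = 0, N = 3*sqrt(10)*u^2/(10*Abs(u)), assemble
  H = (EN − 2FM + GL) / (2(EG − F²)) = 3*sqrt(10)/(20*Abs(u)).
At (u, v) = (15/2, 4*pi/5): H = sqrt(10)/50.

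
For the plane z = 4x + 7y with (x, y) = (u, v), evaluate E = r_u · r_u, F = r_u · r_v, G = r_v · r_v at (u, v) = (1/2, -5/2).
E = 17;  F = 28;  G = 50

Partials: r_u = (1, 0, 4), r_v = (0, 1, 7). As functions of (u, v):
  E = r_u · r_u = 17,
  F = r_u · r_v = 28,
  G = r_v · r_v = 50.
Evaluating at (u, v) = (1/2, -5/2): E = 17, F = 28, G = 50.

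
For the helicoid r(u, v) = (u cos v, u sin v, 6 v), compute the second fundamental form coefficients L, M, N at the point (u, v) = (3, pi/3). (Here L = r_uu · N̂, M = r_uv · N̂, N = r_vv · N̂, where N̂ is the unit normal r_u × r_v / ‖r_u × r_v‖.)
L = 0;  M = -2*sqrt(5)/5;  N = 0

Compute the unit normal N̂(u, v) = (6*sin(v)/sqrt(u^2 + 36), -6*cos(v)/sqrt(u^2 + 36), u/sqrt(u^2 + 36)), and the second partials r_uu, r_uv, r_vv. Take dot products:
  L(u, v) = r_uu · N̂ = 0,
  M(u, v) = r_uv · N̂ = -6/sqrt(u^2 + 36),
  N(u, v) = r_vv · N̂ = 0.
Evaluating at (u, v) = (3, pi/3):
  L = 0, M = -2*sqrt(5)/5, N = 0.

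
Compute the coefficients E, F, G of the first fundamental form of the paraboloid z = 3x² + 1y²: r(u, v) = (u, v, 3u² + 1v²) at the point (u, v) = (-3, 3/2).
E = 325;  F = -54;  G = 10

Partials: r_u = (1, 0, 6*u), r_v = (0, 1, 2*v). As functions of (u, v):
  E = r_u · r_u = 36*u^2 + 1,
  F = r_u · r_v = 12*u*v,
  G = r_v · r_v = 4*v^2 + 1.
Evaluating at (u, v) = (-3, 3/2): E = 325, F = -54, G = 10.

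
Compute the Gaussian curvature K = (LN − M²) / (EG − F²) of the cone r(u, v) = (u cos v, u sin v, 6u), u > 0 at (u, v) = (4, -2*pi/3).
K = 0

Coefficients of the first fundamental form: E = 37, F = 0, G = u^2.
Coefficients of the second fundamental form: L = 0, M = 0, N = 6*sqrt(37)*u^2/(37*Abs(u)).
Assemble K = (LN − M²)/(EG − F²) = 0. At (u, v) = (4, -2*pi/3): K = 0.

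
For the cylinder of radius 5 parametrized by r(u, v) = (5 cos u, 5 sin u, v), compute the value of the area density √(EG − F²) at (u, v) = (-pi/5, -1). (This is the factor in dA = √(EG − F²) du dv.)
√(EG − F²)|_{(-pi/5, -1)} = 5

E = 25, F = 0, G = 1, so EG − F² = 25. Taking the positive square root: √(EG − F²) = 5. At (u, v) = (-pi/5, -1): 5.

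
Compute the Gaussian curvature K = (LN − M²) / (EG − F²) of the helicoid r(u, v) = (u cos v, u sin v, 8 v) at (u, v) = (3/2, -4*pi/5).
K = -1024/70225

Coefficients of the first fundamental form: E = 1, F = 0, G = u^2 + 64.
Coefficients of the second fundamental form: L = 0, M = -8/sqrt(u^2 + 64), N = 0.
Assemble K = (LN − M²)/(EG − F²) = -64/(u^2 + 64)^2. At (u, v) = (3/2, -4*pi/5): K = -1024/70225.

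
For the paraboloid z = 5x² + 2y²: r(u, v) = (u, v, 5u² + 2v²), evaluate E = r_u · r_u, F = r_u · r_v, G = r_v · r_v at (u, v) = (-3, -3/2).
E = 901;  F = 180;  G = 37

Partials: r_u = (1, 0, 10*u), r_v = (0, 1, 4*v). As functions of (u, v):
  E = r_u · r_u = 100*u^2 + 1,
  F = r_u · r_v = 40*u*v,
  G = r_v · r_v = 16*v^2 + 1.
Evaluating at (u, v) = (-3, -3/2): E = 901, F = 180, G = 37.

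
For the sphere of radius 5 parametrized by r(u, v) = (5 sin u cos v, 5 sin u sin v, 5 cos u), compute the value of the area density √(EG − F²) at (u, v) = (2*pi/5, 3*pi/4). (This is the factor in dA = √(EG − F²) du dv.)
√(EG − F²)|_{(2*pi/5, 3*pi/4)} = 25*sqrt(2*sqrt(5) + 10)/4

E = 25, F = 0, G = 25*sin(u)^2, so EG − F² = 625*sin(u)^2. Taking the positive square root: √(EG − F²) = 25*Abs(sin(u)). At (u, v) = (2*pi/5, 3*pi/4): 25*sqrt(2*sqrt(5) + 10)/4.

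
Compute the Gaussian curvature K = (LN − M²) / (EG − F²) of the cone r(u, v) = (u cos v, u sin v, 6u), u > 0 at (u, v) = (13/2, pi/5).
K = 0

Coefficients of the first fundamental form: E = 37, F = 0, G = u^2.
Coefficients of the second fundamental form: L = 0, M = 0, N = 6*sqrt(37)*u^2/(37*Abs(u)).
Assemble K = (LN − M²)/(EG − F²) = 0. At (u, v) = (13/2, pi/5): K = 0.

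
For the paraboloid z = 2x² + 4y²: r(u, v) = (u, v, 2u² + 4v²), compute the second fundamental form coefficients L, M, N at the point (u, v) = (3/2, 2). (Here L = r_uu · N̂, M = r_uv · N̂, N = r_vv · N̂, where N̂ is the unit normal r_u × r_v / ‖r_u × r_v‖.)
L = 4*sqrt(293)/293;  M = 0;  N = 8*sqrt(293)/293

Compute the unit normal N̂(u, v) = (-4*u/sqrt(16*u^2 + 64*v^2 + 1), -8*v/sqrt(16*u^2 + 64*v^2 + 1), 1/sqrt(16*u^2 + 64*v^2 + 1)), and the second partials r_uu, r_uv, r_vv. Take dot products:
  L(u, v) = r_uu · N̂ = 4/sqrt(16*u^2 + 64*v^2 + 1),
  M(u, v) = r_uv · N̂ = 0,
  N(u, v) = r_vv · N̂ = 8/sqrt(16*u^2 + 64*v^2 + 1).
Evaluating at (u, v) = (3/2, 2):
  L = 4*sqrt(293)/293, M = 0, N = 8*sqrt(293)/293.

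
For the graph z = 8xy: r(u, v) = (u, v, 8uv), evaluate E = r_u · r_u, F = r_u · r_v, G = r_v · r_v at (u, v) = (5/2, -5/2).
E = 401;  F = -400;  G = 401

Partials: r_u = (1, 0, 8*v), r_v = (0, 1, 8*u). As functions of (u, v):
  E = r_u · r_u = 64*v^2 + 1,
  F = r_u · r_v = 64*u*v,
  G = r_v · r_v = 64*u^2 + 1.
Evaluating at (u, v) = (5/2, -5/2): E = 401, F = -400, G = 401.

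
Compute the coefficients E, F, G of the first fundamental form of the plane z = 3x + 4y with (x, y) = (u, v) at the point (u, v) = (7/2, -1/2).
E = 10;  F = 12;  G = 17

Partials: r_u = (1, 0, 3), r_v = (0, 1, 4). As functions of (u, v):
  E = r_u · r_u = 10,
  F = r_u · r_v = 12,
  G = r_v · r_v = 17.
Evaluating at (u, v) = (7/2, -1/2): E = 10, F = 12, G = 17.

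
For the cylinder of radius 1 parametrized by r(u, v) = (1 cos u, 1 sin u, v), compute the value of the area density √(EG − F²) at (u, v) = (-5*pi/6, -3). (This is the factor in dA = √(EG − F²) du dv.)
√(EG − F²)|_{(-5*pi/6, -3)} = 1

E = 1, F = 0, G = 1, so EG − F² = 1. Taking the positive square root: √(EG − F²) = 1. At (u, v) = (-5*pi/6, -3): 1.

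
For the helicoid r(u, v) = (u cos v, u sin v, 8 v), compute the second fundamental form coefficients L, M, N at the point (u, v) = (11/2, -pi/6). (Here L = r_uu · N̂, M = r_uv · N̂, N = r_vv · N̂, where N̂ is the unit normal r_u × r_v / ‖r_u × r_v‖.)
L = 0;  M = -16*sqrt(377)/377;  N = 0

Compute the unit normal N̂(u, v) = (8*sin(v)/sqrt(u^2 + 64), -8*cos(v)/sqrt(u^2 + 64), u/sqrt(u^2 + 64)), and the second partials r_uu, r_uv, r_vv. Take dot products:
  L(u, v) = r_uu · N̂ = 0,
  M(u, v) = r_uv · N̂ = -8/sqrt(u^2 + 64),
  N(u, v) = r_vv · N̂ = 0.
Evaluating at (u, v) = (11/2, -pi/6):
  L = 0, M = -16*sqrt(377)/377, N = 0.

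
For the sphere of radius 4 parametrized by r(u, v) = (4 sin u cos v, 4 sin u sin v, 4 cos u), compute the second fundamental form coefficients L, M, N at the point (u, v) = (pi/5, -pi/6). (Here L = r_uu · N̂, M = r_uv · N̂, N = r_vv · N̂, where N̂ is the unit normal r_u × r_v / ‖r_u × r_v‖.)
L = -4;  M = 0;  N = -5/2 + sqrt(5)/2

Compute the unit normal N̂(u, v) = (sin(u)^2*cos(v)/Abs(sin(u)), sin(u)^2*sin(v)/Abs(sin(u)), sin(2*u)/(2*Abs(sin(u)))), and the second partials r_uu, r_uv, r_vv. Take dot products:
  L(u, v) = r_uu · N̂ = -4*sin(u)/Abs(sin(u)),
  M(u, v) = r_uv · N̂ = 0,
  N(u, v) = r_vv · N̂ = -4*sin(u)^3/Abs(sin(u)).
Evaluating at (u, v) = (pi/5, -pi/6):
  L = -4, M = 0, N = -5/2 + sqrt(5)/2.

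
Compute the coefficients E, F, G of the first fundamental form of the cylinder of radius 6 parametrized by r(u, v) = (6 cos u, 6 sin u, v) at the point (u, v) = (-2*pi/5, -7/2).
E = 36;  F = 0;  G = 1

Partials: r_u = (-6*sin(u), 6*cos(u), 0), r_v = (0, 0, 1). As functions of (u, v):
  E = r_u · r_u = 36,
  F = r_u · r_v = 0,
  G = r_v · r_v = 1.
Evaluating at (u, v) = (-2*pi/5, -7/2): E = 36, F = 0, G = 1.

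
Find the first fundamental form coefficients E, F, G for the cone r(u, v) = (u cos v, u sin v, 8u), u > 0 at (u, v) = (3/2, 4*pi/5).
E = 65;  F = 0;  G = 9/4

Partials: r_u = (cos(v), sin(v), 8), r_v = (-u*sin(v), u*cos(v), 0). As functions of (u, v):
  E = r_u · r_u = 65,
  F = r_u · r_v = 0,
  G = r_v · r_v = u^2.
Evaluating at (u, v) = (3/2, 4*pi/5): E = 65, F = 0, G = 9/4.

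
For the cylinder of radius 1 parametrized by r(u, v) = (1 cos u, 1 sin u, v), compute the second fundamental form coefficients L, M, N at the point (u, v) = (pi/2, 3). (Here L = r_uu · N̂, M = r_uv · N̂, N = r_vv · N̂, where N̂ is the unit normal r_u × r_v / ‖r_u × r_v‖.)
L = -1;  M = 0;  N = 0

Compute the unit normal N̂(u, v) = (cos(u), sin(u), 0), and the second partials r_uu, r_uv, r_vv. Take dot products:
  L(u, v) = r_uu · N̂ = -1,
  M(u, v) = r_uv · N̂ = 0,
  N(u, v) = r_vv · N̂ = 0.
Evaluating at (u, v) = (pi/2, 3):
  L = -1, M = 0, N = 0.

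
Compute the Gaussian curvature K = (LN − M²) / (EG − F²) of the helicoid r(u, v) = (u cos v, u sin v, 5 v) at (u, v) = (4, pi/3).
K = -25/1681

Coefficients of the first fundamental form: E = 1, F = 0, G = u^2 + 25.
Coefficients of the second fundamental form: L = 0, M = -5/sqrt(u^2 + 25), N = 0.
Assemble K = (LN − M²)/(EG − F²) = -25/(u^2 + 25)^2. At (u, v) = (4, pi/3): K = -25/1681.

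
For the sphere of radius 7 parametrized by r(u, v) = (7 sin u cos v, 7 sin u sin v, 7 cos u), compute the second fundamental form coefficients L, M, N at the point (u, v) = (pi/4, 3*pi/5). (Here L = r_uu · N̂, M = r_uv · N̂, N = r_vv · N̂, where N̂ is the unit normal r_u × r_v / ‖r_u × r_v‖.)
L = -7;  M = 0;  N = -7/2

Compute the unit normal N̂(u, v) = (sin(u)^2*cos(v)/Abs(sin(u)), sin(u)^2*sin(v)/Abs(sin(u)), sin(2*u)/(2*Abs(sin(u)))), and the second partials r_uu, r_uv, r_vv. Take dot products:
  L(u, v) = r_uu · N̂ = -7*sin(u)/Abs(sin(u)),
  M(u, v) = r_uv · N̂ = 0,
  N(u, v) = r_vv · N̂ = -7*sin(u)^3/Abs(sin(u)).
Evaluating at (u, v) = (pi/4, 3*pi/5):
  L = -7, M = 0, N = -7/2.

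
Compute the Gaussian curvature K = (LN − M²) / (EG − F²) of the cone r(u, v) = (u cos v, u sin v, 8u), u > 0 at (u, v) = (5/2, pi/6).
K = 0

Coefficients of the first fundamental form: E = 65, F = 0, G = u^2.
Coefficients of the second fundamental form: L = 0, M = 0, N = 8*sqrt(65)*u^2/(65*Abs(u)).
Assemble K = (LN − M²)/(EG − F²) = 0. At (u, v) = (5/2, pi/6): K = 0.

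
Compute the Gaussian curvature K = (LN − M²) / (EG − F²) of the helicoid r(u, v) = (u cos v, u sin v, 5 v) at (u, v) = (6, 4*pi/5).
K = -25/3721

Coefficients of the first fundamental form: E = 1, F = 0, G = u^2 + 25.
Coefficients of the second fundamental form: L = 0, M = -5/sqrt(u^2 + 25), N = 0.
Assemble K = (LN − M²)/(EG − F²) = -25/(u^2 + 25)^2. At (u, v) = (6, 4*pi/5): K = -25/3721.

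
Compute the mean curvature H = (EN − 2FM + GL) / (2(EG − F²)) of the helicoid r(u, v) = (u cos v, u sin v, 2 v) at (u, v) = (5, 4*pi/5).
H = 0

With E = 1, F = 0, G = u^2 + 4, L = 0, M = -2/sqrt(u^2 + 4), N = 0, assemble
  H = (EN − 2FM + GL) / (2(EG − F²)) = 0.
At (u, v) = (5, 4*pi/5): H = 0.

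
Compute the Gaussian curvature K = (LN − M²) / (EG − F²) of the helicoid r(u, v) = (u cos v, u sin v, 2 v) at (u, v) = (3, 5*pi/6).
K = -4/169

Coefficients of the first fundamental form: E = 1, F = 0, G = u^2 + 4.
Coefficients of the second fundamental form: L = 0, M = -2/sqrt(u^2 + 4), N = 0.
Assemble K = (LN − M²)/(EG − F²) = -4/(u^2 + 4)^2. At (u, v) = (3, 5*pi/6): K = -4/169.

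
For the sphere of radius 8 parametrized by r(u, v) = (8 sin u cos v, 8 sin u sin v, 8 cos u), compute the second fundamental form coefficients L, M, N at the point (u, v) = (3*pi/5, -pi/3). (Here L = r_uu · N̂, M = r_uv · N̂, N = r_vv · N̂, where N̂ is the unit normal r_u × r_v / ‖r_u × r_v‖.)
L = -8;  M = 0;  N = -5 - sqrt(5)

Compute the unit normal N̂(u, v) = (sin(u)^2*cos(v)/Abs(sin(u)), sin(u)^2*sin(v)/Abs(sin(u)), sin(2*u)/(2*Abs(sin(u)))), and the second partials r_uu, r_uv, r_vv. Take dot products:
  L(u, v) = r_uu · N̂ = -8*sin(u)/Abs(sin(u)),
  M(u, v) = r_uv · N̂ = 0,
  N(u, v) = r_vv · N̂ = -8*sin(u)^3/Abs(sin(u)).
Evaluating at (u, v) = (3*pi/5, -pi/3):
  L = -8, M = 0, N = -5 - sqrt(5).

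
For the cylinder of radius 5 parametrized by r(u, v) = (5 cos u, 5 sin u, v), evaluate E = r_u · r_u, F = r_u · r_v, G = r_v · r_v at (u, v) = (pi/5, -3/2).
E = 25;  F = 0;  G = 1

Partials: r_u = (-5*sin(u), 5*cos(u), 0), r_v = (0, 0, 1). As functions of (u, v):
  E = r_u · r_u = 25,
  F = r_u · r_v = 0,
  G = r_v · r_v = 1.
Evaluating at (u, v) = (pi/5, -3/2): E = 25, F = 0, G = 1.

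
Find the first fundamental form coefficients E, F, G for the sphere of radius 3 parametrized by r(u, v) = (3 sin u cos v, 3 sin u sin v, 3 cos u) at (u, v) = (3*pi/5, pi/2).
E = 9;  F = 0;  G = 9*sqrt(5)/8 + 45/8

Partials: r_u = (3*cos(u)*cos(v), 3*sin(v)*cos(u), -3*sin(u)), r_v = (-3*sin(u)*sin(v), 3*sin(u)*cos(v), 0). As functions of (u, v):
  E = r_u · r_u = 9,
  F = r_u · r_v = 0,
  G = r_v · r_v = 9*sin(u)^2.
Evaluating at (u, v) = (3*pi/5, pi/2): E = 9, F = 0, G = 9*sqrt(5)/8 + 45/8.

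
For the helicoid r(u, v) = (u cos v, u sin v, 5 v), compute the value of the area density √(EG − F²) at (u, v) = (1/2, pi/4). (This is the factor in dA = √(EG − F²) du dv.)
√(EG − F²)|_{(1/2, pi/4)} = sqrt(101)/2

E = 1, F = 0, G = u^2 + 25, so EG − F² = u^2 + 25. Taking the positive square root: √(EG − F²) = sqrt(u^2 + 25). At (u, v) = (1/2, pi/4): sqrt(101)/2.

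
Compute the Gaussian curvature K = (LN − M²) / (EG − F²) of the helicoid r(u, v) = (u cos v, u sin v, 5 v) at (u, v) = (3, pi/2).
K = -25/1156

Coefficients of the first fundamental form: E = 1, F = 0, G = u^2 + 25.
Coefficients of the second fundamental form: L = 0, M = -5/sqrt(u^2 + 25), N = 0.
Assemble K = (LN − M²)/(EG − F²) = -25/(u^2 + 25)^2. At (u, v) = (3, pi/2): K = -25/1156.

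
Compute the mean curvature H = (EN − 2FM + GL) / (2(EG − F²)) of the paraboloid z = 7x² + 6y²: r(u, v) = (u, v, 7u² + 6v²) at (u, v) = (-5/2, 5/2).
H = 13663*sqrt(2126)/4519876

With E = 196*u^2 + 1, F = 168*u*v, G = 144*v^2 + 1, L = 14/sqrt(196*u^2 + 144*v^2 + 1), M = 0, N = 12/sqrt(196*u^2 + 144*v^2 + 1), assemble
  H = (EN − 2FM + GL) / (2(EG − F²)) = (1176*u^2 + 1008*v^2 + 13)/(196*u^2 + 144*v^2 + 1)^(3/2).
At (u, v) = (-5/2, 5/2): H = 13663*sqrt(2126)/4519876.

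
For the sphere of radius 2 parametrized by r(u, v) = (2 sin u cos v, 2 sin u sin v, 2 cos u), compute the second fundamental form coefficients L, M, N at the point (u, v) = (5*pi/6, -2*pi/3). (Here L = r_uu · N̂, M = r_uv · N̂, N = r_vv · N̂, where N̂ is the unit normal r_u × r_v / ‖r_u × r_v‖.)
L = -2;  M = 0;  N = -1/2

Compute the unit normal N̂(u, v) = (sin(u)^2*cos(v)/Abs(sin(u)), sin(u)^2*sin(v)/Abs(sin(u)), sin(2*u)/(2*Abs(sin(u)))), and the second partials r_uu, r_uv, r_vv. Take dot products:
  L(u, v) = r_uu · N̂ = -2*sin(u)/Abs(sin(u)),
  M(u, v) = r_uv · N̂ = 0,
  N(u, v) = r_vv · N̂ = -2*sin(u)^3/Abs(sin(u)).
Evaluating at (u, v) = (5*pi/6, -2*pi/3):
  L = -2, M = 0, N = -1/2.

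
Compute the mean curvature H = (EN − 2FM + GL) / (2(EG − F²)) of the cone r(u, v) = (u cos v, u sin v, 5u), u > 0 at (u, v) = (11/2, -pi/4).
H = 5*sqrt(26)/286

With E = 26, F = 0, G = u^2, L = 0, M = 0, N = 5*sqrt(26)*u^2/(26*Abs(u)), assemble
  H = (EN − 2FM + GL) / (2(EG − F²)) = 5*sqrt(26)/(52*Abs(u)).
At (u, v) = (11/2, -pi/4): H = 5*sqrt(26)/286.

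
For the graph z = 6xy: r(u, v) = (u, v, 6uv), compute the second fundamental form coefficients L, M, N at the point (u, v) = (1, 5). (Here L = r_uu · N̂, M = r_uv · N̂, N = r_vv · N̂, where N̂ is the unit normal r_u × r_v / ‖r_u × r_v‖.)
L = 0;  M = 6*sqrt(937)/937;  N = 0

Compute the unit normal N̂(u, v) = (-6*v/sqrt(36*u^2 + 36*v^2 + 1), -6*u/sqrt(36*u^2 + 36*v^2 + 1), 1/sqrt(36*u^2 + 36*v^2 + 1)), and the second partials r_uu, r_uv, r_vv. Take dot products:
  L(u, v) = r_uu · N̂ = 0,
  M(u, v) = r_uv · N̂ = 6/sqrt(36*u^2 + 36*v^2 + 1),
  N(u, v) = r_vv · N̂ = 0.
Evaluating at (u, v) = (1, 5):
  L = 0, M = 6*sqrt(937)/937, N = 0.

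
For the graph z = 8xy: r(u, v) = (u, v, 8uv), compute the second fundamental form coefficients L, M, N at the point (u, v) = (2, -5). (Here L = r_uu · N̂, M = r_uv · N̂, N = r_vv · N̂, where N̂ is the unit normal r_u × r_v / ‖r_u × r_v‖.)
L = 0;  M = 8*sqrt(1857)/1857;  N = 0

Compute the unit normal N̂(u, v) = (-8*v/sqrt(64*u^2 + 64*v^2 + 1), -8*u/sqrt(64*u^2 + 64*v^2 + 1), 1/sqrt(64*u^2 + 64*v^2 + 1)), and the second partials r_uu, r_uv, r_vv. Take dot products:
  L(u, v) = r_uu · N̂ = 0,
  M(u, v) = r_uv · N̂ = 8/sqrt(64*u^2 + 64*v^2 + 1),
  N(u, v) = r_vv · N̂ = 0.
Evaluating at (u, v) = (2, -5):
  L = 0, M = 8*sqrt(1857)/1857, N = 0.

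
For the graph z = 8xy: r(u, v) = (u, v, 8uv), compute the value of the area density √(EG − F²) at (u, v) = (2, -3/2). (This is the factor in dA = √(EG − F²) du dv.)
√(EG − F²)|_{(2, -3/2)} = sqrt(401)

E = 64*v^2 + 1, F = 64*u*v, G = 64*u^2 + 1, so EG − F² = 64*u^2 + 64*v^2 + 1. Taking the positive square root: √(EG − F²) = sqrt(64*u^2 + 64*v^2 + 1). At (u, v) = (2, -3/2): sqrt(401).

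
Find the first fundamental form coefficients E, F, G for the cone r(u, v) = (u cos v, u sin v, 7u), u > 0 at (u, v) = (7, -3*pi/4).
E = 50;  F = 0;  G = 49

Partials: r_u = (cos(v), sin(v), 7), r_v = (-u*sin(v), u*cos(v), 0). As functions of (u, v):
  E = r_u · r_u = 50,
  F = r_u · r_v = 0,
  G = r_v · r_v = u^2.
Evaluating at (u, v) = (7, -3*pi/4): E = 50, F = 0, G = 49.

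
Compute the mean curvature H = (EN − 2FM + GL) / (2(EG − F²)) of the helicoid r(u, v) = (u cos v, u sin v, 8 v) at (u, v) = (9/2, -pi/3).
H = 0

With E = 1, F = 0, G = u^2 + 64, L = 0, M = -8/sqrt(u^2 + 64), N = 0, assemble
  H = (EN − 2FM + GL) / (2(EG − F²)) = 0.
At (u, v) = (9/2, -pi/3): H = 0.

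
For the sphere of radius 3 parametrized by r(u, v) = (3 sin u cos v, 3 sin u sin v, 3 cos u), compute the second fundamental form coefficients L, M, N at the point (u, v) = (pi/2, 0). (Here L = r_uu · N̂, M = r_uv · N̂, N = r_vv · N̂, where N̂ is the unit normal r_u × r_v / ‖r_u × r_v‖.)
L = -3;  M = 0;  N = -3

Compute the unit normal N̂(u, v) = (sin(u)^2*cos(v)/Abs(sin(u)), sin(u)^2*sin(v)/Abs(sin(u)), sin(2*u)/(2*Abs(sin(u)))), and the second partials r_uu, r_uv, r_vv. Take dot products:
  L(u, v) = r_uu · N̂ = -3*sin(u)/Abs(sin(u)),
  M(u, v) = r_uv · N̂ = 0,
  N(u, v) = r_vv · N̂ = -3*sin(u)^3/Abs(sin(u)).
Evaluating at (u, v) = (pi/2, 0):
  L = -3, M = 0, N = -3.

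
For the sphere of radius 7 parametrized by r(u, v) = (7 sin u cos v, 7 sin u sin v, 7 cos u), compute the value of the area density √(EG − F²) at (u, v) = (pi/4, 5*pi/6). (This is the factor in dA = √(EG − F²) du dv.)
√(EG − F²)|_{(pi/4, 5*pi/6)} = 49*sqrt(2)/2

E = 49, F = 0, G = 49*sin(u)^2, so EG − F² = 2401*sin(u)^2. Taking the positive square root: √(EG − F²) = 49*Abs(sin(u)). At (u, v) = (pi/4, 5*pi/6): 49*sqrt(2)/2.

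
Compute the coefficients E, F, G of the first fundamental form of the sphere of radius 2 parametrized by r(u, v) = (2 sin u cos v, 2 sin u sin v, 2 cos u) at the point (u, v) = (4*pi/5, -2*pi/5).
E = 4;  F = 0;  G = 5/2 - sqrt(5)/2

Partials: r_u = (2*cos(u)*cos(v), 2*sin(v)*cos(u), -2*sin(u)), r_v = (-2*sin(u)*sin(v), 2*sin(u)*cos(v), 0). As functions of (u, v):
  E = r_u · r_u = 4,
  F = r_u · r_v = 0,
  G = r_v · r_v = 4*sin(u)^2.
Evaluating at (u, v) = (4*pi/5, -2*pi/5): E = 4, F = 0, G = 5/2 - sqrt(5)/2.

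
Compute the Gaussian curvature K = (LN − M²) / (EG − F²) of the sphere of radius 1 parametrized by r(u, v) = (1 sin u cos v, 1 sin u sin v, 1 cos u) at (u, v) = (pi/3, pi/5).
K = 1

Coefficients of the first fundamental form: E = 1, F = 0, G = sin(u)^2.
Coefficients of the second fundamental form: L = -sin(u)/Abs(sin(u)), M = 0, N = -sin(u)^3/Abs(sin(u)).
Assemble K = (LN − M²)/(EG − F²) = 1. At (u, v) = (pi/3, pi/5): K = 1.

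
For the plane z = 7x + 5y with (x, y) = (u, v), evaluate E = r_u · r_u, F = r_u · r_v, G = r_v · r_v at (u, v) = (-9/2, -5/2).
E = 50;  F = 35;  G = 26

Partials: r_u = (1, 0, 7), r_v = (0, 1, 5). As functions of (u, v):
  E = r_u · r_u = 50,
  F = r_u · r_v = 35,
  G = r_v · r_v = 26.
Evaluating at (u, v) = (-9/2, -5/2): E = 50, F = 35, G = 26.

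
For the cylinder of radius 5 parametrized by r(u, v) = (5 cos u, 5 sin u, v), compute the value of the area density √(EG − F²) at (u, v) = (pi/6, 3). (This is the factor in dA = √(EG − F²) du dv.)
√(EG − F²)|_{(pi/6, 3)} = 5

E = 25, F = 0, G = 1, so EG − F² = 25. Taking the positive square root: √(EG − F²) = 5. At (u, v) = (pi/6, 3): 5.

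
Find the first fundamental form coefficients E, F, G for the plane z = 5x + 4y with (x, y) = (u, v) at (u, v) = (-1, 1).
E = 26;  F = 20;  G = 17

Partials: r_u = (1, 0, 5), r_v = (0, 1, 4). As functions of (u, v):
  E = r_u · r_u = 26,
  F = r_u · r_v = 20,
  G = r_v · r_v = 17.
Evaluating at (u, v) = (-1, 1): E = 26, F = 20, G = 17.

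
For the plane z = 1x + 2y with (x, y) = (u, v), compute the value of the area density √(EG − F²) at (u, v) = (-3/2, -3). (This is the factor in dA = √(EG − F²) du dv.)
√(EG − F²)|_{(-3/2, -3)} = sqrt(6)

E = 2, F = 2, G = 5, so EG − F² = 6. Taking the positive square root: √(EG − F²) = sqrt(6). At (u, v) = (-3/2, -3): sqrt(6).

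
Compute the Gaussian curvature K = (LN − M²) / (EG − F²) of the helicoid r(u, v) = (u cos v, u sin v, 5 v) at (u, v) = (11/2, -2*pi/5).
K = -400/48841

Coefficients of the first fundamental form: E = 1, F = 0, G = u^2 + 25.
Coefficients of the second fundamental form: L = 0, M = -5/sqrt(u^2 + 25), N = 0.
Assemble K = (LN − M²)/(EG − F²) = -25/(u^2 + 25)^2. At (u, v) = (11/2, -2*pi/5): K = -400/48841.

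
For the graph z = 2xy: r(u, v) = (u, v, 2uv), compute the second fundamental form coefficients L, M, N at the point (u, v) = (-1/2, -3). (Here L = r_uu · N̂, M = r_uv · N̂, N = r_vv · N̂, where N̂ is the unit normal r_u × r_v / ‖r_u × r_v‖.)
L = 0;  M = sqrt(38)/19;  N = 0

Compute the unit normal N̂(u, v) = (-2*v/sqrt(4*u^2 + 4*v^2 + 1), -2*u/sqrt(4*u^2 + 4*v^2 + 1), 1/sqrt(4*u^2 + 4*v^2 + 1)), and the second partials r_uu, r_uv, r_vv. Take dot products:
  L(u, v) = r_uu · N̂ = 0,
  M(u, v) = r_uv · N̂ = 2/sqrt(4*u^2 + 4*v^2 + 1),
  N(u, v) = r_vv · N̂ = 0.
Evaluating at (u, v) = (-1/2, -3):
  L = 0, M = sqrt(38)/19, N = 0.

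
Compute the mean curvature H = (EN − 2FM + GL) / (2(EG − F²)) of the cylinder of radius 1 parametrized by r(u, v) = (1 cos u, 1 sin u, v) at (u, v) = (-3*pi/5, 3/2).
H = -1/2

With E = 1, F = 0, G = 1, L = -1, M = 0, N = 0, assemble
  H = (EN − 2FM + GL) / (2(EG − F²)) = -1/2.
At (u, v) = (-3*pi/5, 3/2): H = -1/2.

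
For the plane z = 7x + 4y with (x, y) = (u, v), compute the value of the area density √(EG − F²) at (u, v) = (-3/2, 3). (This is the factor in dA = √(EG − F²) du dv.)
√(EG − F²)|_{(-3/2, 3)} = sqrt(66)

E = 50, F = 28, G = 17, so EG − F² = 66. Taking the positive square root: √(EG − F²) = sqrt(66). At (u, v) = (-3/2, 3): sqrt(66).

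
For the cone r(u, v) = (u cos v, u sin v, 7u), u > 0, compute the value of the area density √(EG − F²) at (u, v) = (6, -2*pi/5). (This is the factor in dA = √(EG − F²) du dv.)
√(EG − F²)|_{(6, -2*pi/5)} = 30*sqrt(2)

E = 50, F = 0, G = u^2, so EG − F² = 50*u^2. Taking the positive square root: √(EG − F²) = 5*sqrt(2)*Abs(u). At (u, v) = (6, -2*pi/5): 30*sqrt(2).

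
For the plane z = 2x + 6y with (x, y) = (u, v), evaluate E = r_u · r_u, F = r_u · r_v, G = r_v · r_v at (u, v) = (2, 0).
E = 5;  F = 12;  G = 37

Partials: r_u = (1, 0, 2), r_v = (0, 1, 6). As functions of (u, v):
  E = r_u · r_u = 5,
  F = r_u · r_v = 12,
  G = r_v · r_v = 37.
Evaluating at (u, v) = (2, 0): E = 5, F = 12, G = 37.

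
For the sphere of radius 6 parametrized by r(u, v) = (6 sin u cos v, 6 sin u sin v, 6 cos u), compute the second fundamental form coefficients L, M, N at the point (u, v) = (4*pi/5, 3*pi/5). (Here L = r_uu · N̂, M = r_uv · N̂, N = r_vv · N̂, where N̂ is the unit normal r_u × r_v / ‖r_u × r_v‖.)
L = -6;  M = 0;  N = -15/4 + 3*sqrt(5)/4

Compute the unit normal N̂(u, v) = (sin(u)^2*cos(v)/Abs(sin(u)), sin(u)^2*sin(v)/Abs(sin(u)), sin(2*u)/(2*Abs(sin(u)))), and the second partials r_uu, r_uv, r_vv. Take dot products:
  L(u, v) = r_uu · N̂ = -6*sin(u)/Abs(sin(u)),
  M(u, v) = r_uv · N̂ = 0,
  N(u, v) = r_vv · N̂ = -6*sin(u)^3/Abs(sin(u)).
Evaluating at (u, v) = (4*pi/5, 3*pi/5):
  L = -6, M = 0, N = -15/4 + 3*sqrt(5)/4.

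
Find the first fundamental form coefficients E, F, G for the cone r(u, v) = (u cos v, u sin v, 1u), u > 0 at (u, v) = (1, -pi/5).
E = 2;  F = 0;  G = 1

Partials: r_u = (cos(v), sin(v), 1), r_v = (-u*sin(v), u*cos(v), 0). As functions of (u, v):
  E = r_u · r_u = 2,
  F = r_u · r_v = 0,
  G = r_v · r_v = u^2.
Evaluating at (u, v) = (1, -pi/5): E = 2, F = 0, G = 1.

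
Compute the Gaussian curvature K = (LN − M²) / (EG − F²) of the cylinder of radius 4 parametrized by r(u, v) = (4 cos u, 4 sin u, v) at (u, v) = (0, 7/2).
K = 0

Coefficients of the first fundamental form: E = 16, F = 0, G = 1.
Coefficients of the second fundamental form: L = -4, M = 0, N = 0.
Assemble K = (LN − M²)/(EG − F²) = 0. At (u, v) = (0, 7/2): K = 0.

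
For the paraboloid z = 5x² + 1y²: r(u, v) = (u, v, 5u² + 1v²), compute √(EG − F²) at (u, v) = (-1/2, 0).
√(EG − F²)|_{(-1/2, 0)} = sqrt(26)

E = 100*u^2 + 1, F = 20*u*v, G = 4*v^2 + 1; EG − F² = 100*u^2 + 4*v^2 + 1; √(EG − F²) = sqrt(100*u^2 + 4*v^2 + 1). At the given point: sqrt(26).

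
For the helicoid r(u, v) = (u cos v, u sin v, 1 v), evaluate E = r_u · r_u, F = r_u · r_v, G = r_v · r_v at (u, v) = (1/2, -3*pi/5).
E = 1;  F = 0;  G = 5/4

Partials: r_u = (cos(v), sin(v), 0), r_v = (-u*sin(v), u*cos(v), 1). As functions of (u, v):
  E = r_u · r_u = 1,
  F = r_u · r_v = 0,
  G = r_v · r_v = u^2 + 1.
Evaluating at (u, v) = (1/2, -3*pi/5): E = 1, F = 0, G = 5/4.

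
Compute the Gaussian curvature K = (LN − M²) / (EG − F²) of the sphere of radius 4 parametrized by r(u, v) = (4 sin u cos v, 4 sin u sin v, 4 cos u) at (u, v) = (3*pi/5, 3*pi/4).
K = 1/16

Coefficients of the first fundamental form: E = 16, F = 0, G = 16*sin(u)^2.
Coefficients of the second fundamental form: L = -4*sin(u)/Abs(sin(u)), M = 0, N = -4*sin(u)^3/Abs(sin(u)).
Assemble K = (LN − M²)/(EG − F²) = 1/16. At (u, v) = (3*pi/5, 3*pi/4): K = 1/16.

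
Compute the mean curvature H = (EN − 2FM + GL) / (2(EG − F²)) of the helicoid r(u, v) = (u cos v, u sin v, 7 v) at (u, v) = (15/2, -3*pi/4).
H = 0

With E = 1, F = 0, G = u^2 + 49, L = 0, M = -7/sqrt(u^2 + 49), N = 0, assemble
  H = (EN − 2FM + GL) / (2(EG − F²)) = 0.
At (u, v) = (15/2, -3*pi/4): H = 0.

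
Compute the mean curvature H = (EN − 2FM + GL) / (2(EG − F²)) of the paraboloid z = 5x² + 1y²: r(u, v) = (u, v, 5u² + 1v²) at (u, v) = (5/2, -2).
H = 79*sqrt(642)/45796

With E = 100*u^2 + 1, F = 20*u*v, G = 4*v^2 + 1, L = 10/sqrt(100*u^2 + 4*v^2 + 1), M = 0, N = 2/sqrt(100*u^2 + 4*v^2 + 1), assemble
  H = (EN − 2FM + GL) / (2(EG − F²)) = 2*(50*u^2 + 10*v^2 + 3)/(100*u^2 + 4*v^2 + 1)^(3/2).
At (u, v) = (5/2, -2): H = 79*sqrt(642)/45796.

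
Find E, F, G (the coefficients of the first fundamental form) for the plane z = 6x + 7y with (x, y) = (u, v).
E = 37;  F = 42;  G = 50

Compute partials: r_u = (1, 0, 6), r_v = (0, 1, 7). Then
  E = r_u · r_u = 37,
  F = r_u · r_v = 42,
  G = r_v · r_v = 50.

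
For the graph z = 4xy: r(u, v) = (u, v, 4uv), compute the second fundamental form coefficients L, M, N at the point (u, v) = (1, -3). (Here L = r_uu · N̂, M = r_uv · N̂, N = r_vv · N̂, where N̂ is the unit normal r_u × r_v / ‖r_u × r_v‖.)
L = 0;  M = 4*sqrt(161)/161;  N = 0

Compute the unit normal N̂(u, v) = (-4*v/sqrt(16*u^2 + 16*v^2 + 1), -4*u/sqrt(16*u^2 + 16*v^2 + 1), 1/sqrt(16*u^2 + 16*v^2 + 1)), and the second partials r_uu, r_uv, r_vv. Take dot products:
  L(u, v) = r_uu · N̂ = 0,
  M(u, v) = r_uv · N̂ = 4/sqrt(16*u^2 + 16*v^2 + 1),
  N(u, v) = r_vv · N̂ = 0.
Evaluating at (u, v) = (1, -3):
  L = 0, M = 4*sqrt(161)/161, N = 0.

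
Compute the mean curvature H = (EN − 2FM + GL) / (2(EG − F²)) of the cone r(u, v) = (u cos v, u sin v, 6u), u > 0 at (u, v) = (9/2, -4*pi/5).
H = 2*sqrt(37)/111

With E = 37, F = 0, G = u^2, L = 0, M = 0, N = 6*sqrt(37)*u^2/(37*Abs(u)), assemble
  H = (EN − 2FM + GL) / (2(EG − F²)) = 3*sqrt(37)/(37*Abs(u)).
At (u, v) = (9/2, -4*pi/5): H = 2*sqrt(37)/111.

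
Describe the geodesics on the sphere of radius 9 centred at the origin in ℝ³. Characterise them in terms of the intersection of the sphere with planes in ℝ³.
Geodesics on the sphere of radius 9 are great circles — circles of radius 9 obtained as the intersection of the sphere with planes through the origin (the centre of the sphere).

A curve α(t) of nonzero constant speed on the sphere of radius 9 is a geodesic iff its acceleration α̈ is everywhere normal to the surface, i.e. parallel to the radial vector α(t). Then d/dt(α × α̇) = α̇ × α̇ + α × α̈ = 0, so α × α̇ is a constant vector n ≠ 0 and α(t) · n = 0 for all t: α lies in the plane through the origin with normal n. The intersection of that plane with the sphere is a circle of radius 9 (a great circle). Conversely, a great circle traversed at constant speed has centripetal acceleration pointing at the origin, hence normal to the sphere, so every great circle is a geodesic.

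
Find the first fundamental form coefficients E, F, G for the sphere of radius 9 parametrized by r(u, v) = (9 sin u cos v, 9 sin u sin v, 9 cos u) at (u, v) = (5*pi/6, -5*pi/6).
E = 81;  F = 0;  G = 81/4

Partials: r_u = (9*cos(u)*cos(v), 9*sin(v)*cos(u), -9*sin(u)), r_v = (-9*sin(u)*sin(v), 9*sin(u)*cos(v), 0). As functions of (u, v):
  E = r_u · r_u = 81,
  F = r_u · r_v = 0,
  G = r_v · r_v = 81*sin(u)^2.
Evaluating at (u, v) = (5*pi/6, -5*pi/6): E = 81, F = 0, G = 81/4.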